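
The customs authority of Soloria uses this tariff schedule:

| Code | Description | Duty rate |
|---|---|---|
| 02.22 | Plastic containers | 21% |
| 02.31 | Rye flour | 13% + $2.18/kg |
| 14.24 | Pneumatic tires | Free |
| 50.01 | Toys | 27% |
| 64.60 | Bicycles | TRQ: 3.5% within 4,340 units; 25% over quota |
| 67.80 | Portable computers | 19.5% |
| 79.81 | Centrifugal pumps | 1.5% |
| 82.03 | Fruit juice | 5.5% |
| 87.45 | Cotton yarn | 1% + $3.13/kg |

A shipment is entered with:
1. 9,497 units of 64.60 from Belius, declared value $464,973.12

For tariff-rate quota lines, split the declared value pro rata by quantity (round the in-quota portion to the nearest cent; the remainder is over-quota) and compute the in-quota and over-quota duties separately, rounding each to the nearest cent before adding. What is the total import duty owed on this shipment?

Line 1 (64.60, Belius, 9,497 units, $464,973.12):
Code 64.60 is under a tariff-rate quota (threshold 4,340 units). In-quota: 4,340 units at 3.5%; over-quota: 5,157 units at 25%.
Pro-rata value split: in-quota = $464,973.12 × 4,340/9,497 = $212,486.40; over-quota = $464,973.12 − $212,486.40 = $252,486.72.
In-quota duty = $212,486.40 × 3.5% = $7,437.02. Over-quota duty = $252,486.72 × 25% = $63,121.68.
Line duty = $7,437.02 + $63,121.68 = $70,558.70.

$70,558.70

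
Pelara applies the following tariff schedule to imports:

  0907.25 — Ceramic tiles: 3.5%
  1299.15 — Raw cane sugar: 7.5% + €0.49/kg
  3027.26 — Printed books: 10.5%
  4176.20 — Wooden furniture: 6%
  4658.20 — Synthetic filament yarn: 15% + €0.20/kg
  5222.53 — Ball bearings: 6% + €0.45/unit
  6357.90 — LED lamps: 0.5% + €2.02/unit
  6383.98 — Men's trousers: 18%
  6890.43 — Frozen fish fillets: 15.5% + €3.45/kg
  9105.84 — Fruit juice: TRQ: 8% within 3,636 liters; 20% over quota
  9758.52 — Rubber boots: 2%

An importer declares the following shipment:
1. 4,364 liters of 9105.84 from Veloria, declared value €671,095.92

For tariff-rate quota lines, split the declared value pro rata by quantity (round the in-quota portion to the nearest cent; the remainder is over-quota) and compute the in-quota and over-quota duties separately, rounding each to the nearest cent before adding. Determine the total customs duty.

Line 1 (9105.84, Veloria, 4,364 liters, €671,095.92):
Code 9105.84 is under a tariff-rate quota (threshold 3,636 liters). In-quota: 3,636 liters at 8%; over-quota: 728 liters at 20%.
Pro-rata value split: in-quota = €671,095.92 × 3,636/4,364 = €559,144.08; over-quota = €671,095.92 − €559,144.08 = €111,951.84.
In-quota duty = €559,144.08 × 8% = €44,731.53. Over-quota duty = €111,951.84 × 20% = €22,390.37.
Line duty = €44,731.53 + €22,390.37 = €67,121.90.

€67,121.90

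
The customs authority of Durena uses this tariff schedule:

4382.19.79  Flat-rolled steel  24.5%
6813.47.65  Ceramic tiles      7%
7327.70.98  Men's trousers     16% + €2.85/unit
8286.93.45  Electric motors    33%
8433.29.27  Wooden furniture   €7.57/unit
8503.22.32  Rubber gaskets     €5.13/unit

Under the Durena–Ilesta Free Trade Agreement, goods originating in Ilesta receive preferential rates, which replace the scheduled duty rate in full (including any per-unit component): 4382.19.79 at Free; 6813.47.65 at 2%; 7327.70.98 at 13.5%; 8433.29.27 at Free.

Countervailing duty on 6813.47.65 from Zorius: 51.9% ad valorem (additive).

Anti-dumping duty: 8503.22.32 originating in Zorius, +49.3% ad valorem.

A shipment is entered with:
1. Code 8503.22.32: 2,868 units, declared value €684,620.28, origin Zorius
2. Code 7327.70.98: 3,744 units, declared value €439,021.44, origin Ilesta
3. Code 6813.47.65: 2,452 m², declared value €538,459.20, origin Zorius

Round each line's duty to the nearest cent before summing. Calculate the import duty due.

€728,651.00

Line 1 (8503.22.32, Zorius, 2,868 units, €684,620.28):
Base rate for 8503.22.32 is €5.13/unit.
Additional duty on 8503.22.32 from Zorius: +49.3% ad valorem. Applied ad valorem rate = 49.3%.
Duty = €684,620.28 × 49.3% + 2,868 × €5.13 = €352,230.64.
Line 2 (7327.70.98, Ilesta, 3,744 units, €439,021.44):
Base rate for 7327.70.98 is 16% + €2.85/unit.
Origin Ilesta qualifies under the Durena–Ilesta agreement and 7327.70.98 is covered: preferential rate 13.5% applies instead.
Duty = €439,021.44 × 13.5% = €59,267.89.
Line 3 (6813.47.65, Zorius, 2,452 m², €538,459.20):
Base rate for 6813.47.65 is 7%.
6813.47.65 has an FTA preferential rate, but origin Zorius is not Ilesta; base rate stands.
Additional duty on 6813.47.65 from Zorius: +51.9%. Applied ad valorem rate: 7% + 51.9% = 58.9%.
Duty = €538,459.20 × 58.9% = €317,152.47.
Total = €352,230.64 + €59,267.89 + €317,152.47 = €728,651.00.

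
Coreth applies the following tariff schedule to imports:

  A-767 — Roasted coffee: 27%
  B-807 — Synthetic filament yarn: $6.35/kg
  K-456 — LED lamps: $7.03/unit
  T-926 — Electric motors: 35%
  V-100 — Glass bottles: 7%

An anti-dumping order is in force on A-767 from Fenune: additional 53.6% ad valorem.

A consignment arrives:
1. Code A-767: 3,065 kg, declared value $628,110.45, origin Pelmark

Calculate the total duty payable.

$169,589.82

Line 1 (A-767, Pelmark, 3,065 kg, $628,110.45):
Base rate for A-767 is 27%.
The additional-duty order on A-767 targets Fenune, not Pelmark; it does not apply.
Duty = $628,110.45 × 27% = $169,589.82.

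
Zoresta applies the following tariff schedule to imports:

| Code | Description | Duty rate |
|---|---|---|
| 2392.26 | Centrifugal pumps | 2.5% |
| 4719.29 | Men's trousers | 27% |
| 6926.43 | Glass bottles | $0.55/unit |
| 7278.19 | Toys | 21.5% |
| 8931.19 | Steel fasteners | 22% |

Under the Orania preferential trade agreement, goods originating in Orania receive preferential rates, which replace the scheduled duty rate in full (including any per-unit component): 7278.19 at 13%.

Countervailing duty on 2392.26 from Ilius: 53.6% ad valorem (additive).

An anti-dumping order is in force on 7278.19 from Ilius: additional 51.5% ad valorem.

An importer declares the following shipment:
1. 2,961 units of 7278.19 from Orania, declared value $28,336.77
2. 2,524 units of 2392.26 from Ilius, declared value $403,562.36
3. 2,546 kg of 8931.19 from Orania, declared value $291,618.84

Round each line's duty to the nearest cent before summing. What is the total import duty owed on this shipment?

$294,238.40

Line 1 (7278.19, Orania, 2,961 units, $28,336.77):
Base rate for 7278.19 is 21.5%.
Origin Orania qualifies under the Zoresta–Orania agreement and 7278.19 is covered: preferential rate 13% applies instead.
The additional-duty order on 7278.19 targets Ilius, not Orania; it does not apply.
Duty = $28,336.77 × 13% = $3,683.78.
Line 2 (2392.26, Ilius, 2,524 units, $403,562.36):
Base rate for 2392.26 is 2.5%.
Additional duty on 2392.26 from Ilius: +53.6%. Applied ad valorem rate: 2.5% + 53.6% = 56.1%.
Duty = $403,562.36 × 56.1% = $226,398.48.
Line 3 (8931.19, Orania, 2,546 kg, $291,618.84):
Base rate for 8931.19 is 22%.
Origin Orania is the FTA partner but 8931.19 is not on the preference list; base rate stands.
Duty = $291,618.84 × 22% = $64,156.14.
Total = $3,683.78 + $226,398.48 + $64,156.14 = $294,238.40.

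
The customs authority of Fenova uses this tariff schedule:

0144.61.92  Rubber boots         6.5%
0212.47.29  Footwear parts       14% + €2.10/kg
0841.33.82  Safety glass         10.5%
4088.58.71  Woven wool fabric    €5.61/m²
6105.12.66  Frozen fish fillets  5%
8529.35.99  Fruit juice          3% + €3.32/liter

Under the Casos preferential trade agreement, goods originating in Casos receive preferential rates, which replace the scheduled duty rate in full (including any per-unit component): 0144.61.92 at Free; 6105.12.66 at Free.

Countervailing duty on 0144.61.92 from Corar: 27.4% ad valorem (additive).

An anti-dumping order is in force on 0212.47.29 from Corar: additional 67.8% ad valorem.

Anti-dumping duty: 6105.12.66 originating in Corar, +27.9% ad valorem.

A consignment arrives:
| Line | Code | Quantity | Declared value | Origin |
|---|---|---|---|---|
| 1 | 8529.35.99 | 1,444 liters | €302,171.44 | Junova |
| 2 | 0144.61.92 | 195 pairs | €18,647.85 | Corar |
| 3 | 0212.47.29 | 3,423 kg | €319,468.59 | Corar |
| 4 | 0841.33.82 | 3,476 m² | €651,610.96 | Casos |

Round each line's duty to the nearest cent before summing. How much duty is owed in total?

Line 1 (8529.35.99, Junova, 1,444 liters, €302,171.44):
Base rate for 8529.35.99 is 3% + €3.32/liter.
Duty = €302,171.44 × 3% + 1,444 × €3.32 = €13,859.22.
Line 2 (0144.61.92, Corar, 195 pairs, €18,647.85):
Base rate for 0144.61.92 is 6.5%.
0144.61.92 has an FTA preferential rate, but origin Corar is not Casos; base rate stands.
Additional duty on 0144.61.92 from Corar: +27.4%. Applied ad valorem rate: 6.5% + 27.4% = 33.9%.
Duty = €18,647.85 × 33.9% = €6,321.62.
Line 3 (0212.47.29, Corar, 3,423 kg, €319,468.59):
Base rate for 0212.47.29 is 14% + €2.10/kg.
Additional duty on 0212.47.29 from Corar: +67.8%. Applied ad valorem rate: 14% + 67.8% = 81.8%.
Duty = €319,468.59 × 81.8% + 3,423 × €2.10 = €268,513.61.
Line 4 (0841.33.82, Casos, 3,476 m², €651,610.96):
Base rate for 0841.33.82 is 10.5%.
Origin Casos is the FTA partner but 0841.33.82 is not on the preference list; base rate stands.
Duty = €651,610.96 × 10.5% = €68,419.15.
Total = €13,859.22 + €6,321.62 + €268,513.61 + €68,419.15 = €357,113.60.

€357,113.60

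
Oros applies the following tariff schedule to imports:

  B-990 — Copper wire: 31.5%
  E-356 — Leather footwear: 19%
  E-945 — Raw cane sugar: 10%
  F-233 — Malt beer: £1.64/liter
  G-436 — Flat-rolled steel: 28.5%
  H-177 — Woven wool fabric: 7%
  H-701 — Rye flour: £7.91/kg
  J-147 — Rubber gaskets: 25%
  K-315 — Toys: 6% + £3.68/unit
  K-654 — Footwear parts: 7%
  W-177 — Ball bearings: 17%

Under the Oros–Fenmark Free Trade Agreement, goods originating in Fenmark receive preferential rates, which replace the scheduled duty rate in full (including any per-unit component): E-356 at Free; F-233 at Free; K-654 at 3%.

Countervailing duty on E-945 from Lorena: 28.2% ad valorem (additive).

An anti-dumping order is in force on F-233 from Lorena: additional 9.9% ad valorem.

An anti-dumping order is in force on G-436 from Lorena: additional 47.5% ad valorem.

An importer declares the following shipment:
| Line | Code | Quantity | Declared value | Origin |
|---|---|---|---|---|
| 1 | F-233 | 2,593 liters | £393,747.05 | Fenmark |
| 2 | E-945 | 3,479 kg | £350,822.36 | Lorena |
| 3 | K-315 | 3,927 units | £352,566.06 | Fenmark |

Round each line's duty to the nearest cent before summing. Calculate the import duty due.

Line 1 (F-233, Fenmark, 2,593 liters, £393,747.05):
Base rate for F-233 is £1.64/liter.
Origin Fenmark qualifies under the Oros–Fenmark agreement and F-233 is covered: preferential rate Free applies instead.
The additional-duty order on F-233 targets Lorena, not Fenmark; it does not apply.
Duty = £393,747.05 × 0% = £0.00.
Line 2 (E-945, Lorena, 3,479 kg, £350,822.36):
Base rate for E-945 is 10%.
Additional duty on E-945 from Lorena: +28.2%. Applied ad valorem rate: 10% + 28.2% = 38.2%.
Duty = £350,822.36 × 38.2% = £134,014.14.
Line 3 (K-315, Fenmark, 3,927 units, £352,566.06):
Base rate for K-315 is 6% + £3.68/unit.
Origin Fenmark is the FTA partner but K-315 is not on the preference list; base rate stands.
Duty = £352,566.06 × 6% + 3,927 × £3.68 = £35,605.32.
Total = £0.00 + £134,014.14 + £35,605.32 = £169,619.46.

£169,619.46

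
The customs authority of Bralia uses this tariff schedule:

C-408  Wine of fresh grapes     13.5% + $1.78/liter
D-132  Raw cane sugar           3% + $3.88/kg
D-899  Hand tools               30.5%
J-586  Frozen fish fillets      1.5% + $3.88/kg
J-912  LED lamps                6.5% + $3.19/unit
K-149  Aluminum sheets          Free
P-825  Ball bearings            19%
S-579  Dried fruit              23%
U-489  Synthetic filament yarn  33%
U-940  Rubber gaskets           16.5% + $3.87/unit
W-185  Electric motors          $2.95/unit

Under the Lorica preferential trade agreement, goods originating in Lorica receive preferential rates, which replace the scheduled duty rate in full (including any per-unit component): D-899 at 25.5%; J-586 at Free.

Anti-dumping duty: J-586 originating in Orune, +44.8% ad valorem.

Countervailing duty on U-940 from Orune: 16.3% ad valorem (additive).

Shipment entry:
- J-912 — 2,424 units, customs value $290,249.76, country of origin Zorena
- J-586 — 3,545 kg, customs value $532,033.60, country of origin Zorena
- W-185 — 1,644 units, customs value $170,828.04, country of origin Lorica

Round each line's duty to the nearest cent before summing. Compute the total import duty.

Line 1 (J-912, Zorena, 2,424 units, $290,249.76):
Base rate for J-912 is 6.5% + $3.19/unit.
Duty = $290,249.76 × 6.5% + 2,424 × $3.19 = $26,598.79.
Line 2 (J-586, Zorena, 3,545 kg, $532,033.60):
Base rate for J-586 is 1.5% + $3.88/kg.
J-586 has an FTA preferential rate, but origin Zorena is not Lorica; base rate stands.
The additional-duty order on J-586 targets Orune, not Zorena; it does not apply.
Duty = $532,033.60 × 1.5% + 3,545 × $3.88 = $21,735.10.
Line 3 (W-185, Lorica, 1,644 units, $170,828.04):
Base rate for W-185 is $2.95/unit.
Origin Lorica is the FTA partner but W-185 is not on the preference list; base rate stands.
Duty = 1,644 × $2.95 = $4,849.80.
Total = $26,598.79 + $21,735.10 + $4,849.80 = $53,183.69.

$53,183.69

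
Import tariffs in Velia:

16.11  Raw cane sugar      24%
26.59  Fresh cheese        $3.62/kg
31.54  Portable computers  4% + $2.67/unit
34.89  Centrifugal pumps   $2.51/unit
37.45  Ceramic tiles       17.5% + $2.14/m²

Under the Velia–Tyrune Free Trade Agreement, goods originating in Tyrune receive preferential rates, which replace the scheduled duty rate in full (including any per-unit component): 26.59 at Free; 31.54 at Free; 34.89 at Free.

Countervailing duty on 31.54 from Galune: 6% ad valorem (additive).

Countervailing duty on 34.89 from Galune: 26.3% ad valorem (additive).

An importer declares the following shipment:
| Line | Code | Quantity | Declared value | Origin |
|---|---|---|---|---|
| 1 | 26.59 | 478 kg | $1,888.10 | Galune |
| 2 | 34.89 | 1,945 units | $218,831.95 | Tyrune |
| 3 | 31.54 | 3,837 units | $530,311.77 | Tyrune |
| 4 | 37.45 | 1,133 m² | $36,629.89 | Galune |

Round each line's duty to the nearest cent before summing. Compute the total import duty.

$10,565.21

Line 1 (26.59, Galune, 478 kg, $1,888.10):
Base rate for 26.59 is $3.62/kg.
26.59 has an FTA preferential rate, but origin Galune is not Tyrune; base rate stands.
Duty = 478 × $3.62 = $1,730.36.
Line 2 (34.89, Tyrune, 1,945 units, $218,831.95):
Base rate for 34.89 is $2.51/unit.
Origin Tyrune qualifies under the Velia–Tyrune agreement and 34.89 is covered: preferential rate Free applies instead.
The additional-duty order on 34.89 targets Galune, not Tyrune; it does not apply.
Duty = $218,831.95 × 0% = $0.00.
Line 3 (31.54, Tyrune, 3,837 units, $530,311.77):
Base rate for 31.54 is 4% + $2.67/unit.
Origin Tyrune qualifies under the Velia–Tyrune agreement and 31.54 is covered: preferential rate Free applies instead.
The additional-duty order on 31.54 targets Galune, not Tyrune; it does not apply.
Duty = $530,311.77 × 0% = $0.00.
Line 4 (37.45, Galune, 1,133 m², $36,629.89):
Base rate for 37.45 is 17.5% + $2.14/m².
Duty = $36,629.89 × 17.5% + 1,133 × $2.14 = $8,834.85.
Total = $1,730.36 + $0.00 + $0.00 + $8,834.85 = $10,565.21.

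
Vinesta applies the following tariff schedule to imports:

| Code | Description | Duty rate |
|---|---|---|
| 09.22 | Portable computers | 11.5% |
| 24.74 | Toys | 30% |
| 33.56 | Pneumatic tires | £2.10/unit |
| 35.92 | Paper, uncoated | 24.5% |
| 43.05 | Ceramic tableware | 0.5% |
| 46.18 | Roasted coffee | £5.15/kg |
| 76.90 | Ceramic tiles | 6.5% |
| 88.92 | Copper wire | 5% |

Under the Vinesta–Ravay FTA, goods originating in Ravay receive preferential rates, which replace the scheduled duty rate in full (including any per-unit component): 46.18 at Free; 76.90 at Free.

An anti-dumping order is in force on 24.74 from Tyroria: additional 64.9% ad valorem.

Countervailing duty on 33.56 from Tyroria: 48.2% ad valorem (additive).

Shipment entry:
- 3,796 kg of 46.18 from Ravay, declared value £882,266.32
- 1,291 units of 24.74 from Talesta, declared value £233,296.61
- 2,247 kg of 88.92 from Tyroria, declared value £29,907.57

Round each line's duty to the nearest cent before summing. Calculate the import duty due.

Line 1 (46.18, Ravay, 3,796 kg, £882,266.32):
Base rate for 46.18 is £5.15/kg.
Origin Ravay qualifies under the Vinesta–Ravay agreement and 46.18 is covered: preferential rate Free applies instead.
Duty = £882,266.32 × 0% = £0.00.
Line 2 (24.74, Talesta, 1,291 units, £233,296.61):
Base rate for 24.74 is 30%.
The additional-duty order on 24.74 targets Tyroria, not Talesta; it does not apply.
Duty = £233,296.61 × 30% = £69,988.98.
Line 3 (88.92, Tyroria, 2,247 kg, £29,907.57):
Base rate for 88.92 is 5%.
Duty = £29,907.57 × 5% = £1,495.38.
Total = £0.00 + £69,988.98 + £1,495.38 = £71,484.36.

£71,484.36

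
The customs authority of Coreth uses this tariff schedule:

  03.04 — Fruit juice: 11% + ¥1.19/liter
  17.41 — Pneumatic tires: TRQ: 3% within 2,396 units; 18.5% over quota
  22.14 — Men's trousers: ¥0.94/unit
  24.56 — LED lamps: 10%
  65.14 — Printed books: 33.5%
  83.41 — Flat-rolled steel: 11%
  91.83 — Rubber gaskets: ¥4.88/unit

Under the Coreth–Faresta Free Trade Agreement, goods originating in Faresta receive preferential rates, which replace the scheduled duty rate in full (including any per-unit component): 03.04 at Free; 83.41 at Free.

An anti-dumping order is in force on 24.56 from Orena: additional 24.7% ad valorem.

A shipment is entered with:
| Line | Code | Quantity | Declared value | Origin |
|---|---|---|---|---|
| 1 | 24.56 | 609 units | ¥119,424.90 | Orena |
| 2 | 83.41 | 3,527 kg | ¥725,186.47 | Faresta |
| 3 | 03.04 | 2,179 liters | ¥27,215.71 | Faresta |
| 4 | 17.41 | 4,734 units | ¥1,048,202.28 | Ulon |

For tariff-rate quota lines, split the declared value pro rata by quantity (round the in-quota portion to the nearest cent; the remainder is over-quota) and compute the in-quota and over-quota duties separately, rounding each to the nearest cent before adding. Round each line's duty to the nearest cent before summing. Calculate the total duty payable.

¥153,126.90

Line 1 (24.56, Orena, 609 units, ¥119,424.90):
Base rate for 24.56 is 10%.
Additional duty on 24.56 from Orena: +24.7%. Applied ad valorem rate: 10% + 24.7% = 34.7%.
Duty = ¥119,424.90 × 34.7% = ¥41,440.44.
Line 2 (83.41, Faresta, 3,527 kg, ¥725,186.47):
Base rate for 83.41 is 11%.
Origin Faresta qualifies under the Coreth–Faresta agreement and 83.41 is covered: preferential rate Free applies instead.
Duty = ¥725,186.47 × 0% = ¥0.00.
Line 3 (03.04, Faresta, 2,179 liters, ¥27,215.71):
Base rate for 03.04 is 11% + ¥1.19/liter.
Origin Faresta qualifies under the Coreth–Faresta agreement and 03.04 is covered: preferential rate Free applies instead.
Duty = ¥27,215.71 × 0% = ¥0.00.
Line 4 (17.41, Ulon, 4,734 units, ¥1,048,202.28):
Code 17.41 is under a tariff-rate quota (threshold 2,396 units). In-quota: 2,396 units at 3%; over-quota: 2,338 units at 18.5%.
Pro-rata value split: in-quota = ¥1,048,202.28 × 2,396/4,734 = ¥530,522.32; over-quota = ¥1,048,202.28 − ¥530,522.32 = ¥517,679.96.
In-quota duty = ¥530,522.32 × 3% = ¥15,915.67. Over-quota duty = ¥517,679.96 × 18.5% = ¥95,770.79.
Line duty = ¥15,915.67 + ¥95,770.79 = ¥111,686.46.
Total = ¥41,440.44 + ¥0.00 + ¥0.00 + ¥111,686.46 = ¥153,126.90.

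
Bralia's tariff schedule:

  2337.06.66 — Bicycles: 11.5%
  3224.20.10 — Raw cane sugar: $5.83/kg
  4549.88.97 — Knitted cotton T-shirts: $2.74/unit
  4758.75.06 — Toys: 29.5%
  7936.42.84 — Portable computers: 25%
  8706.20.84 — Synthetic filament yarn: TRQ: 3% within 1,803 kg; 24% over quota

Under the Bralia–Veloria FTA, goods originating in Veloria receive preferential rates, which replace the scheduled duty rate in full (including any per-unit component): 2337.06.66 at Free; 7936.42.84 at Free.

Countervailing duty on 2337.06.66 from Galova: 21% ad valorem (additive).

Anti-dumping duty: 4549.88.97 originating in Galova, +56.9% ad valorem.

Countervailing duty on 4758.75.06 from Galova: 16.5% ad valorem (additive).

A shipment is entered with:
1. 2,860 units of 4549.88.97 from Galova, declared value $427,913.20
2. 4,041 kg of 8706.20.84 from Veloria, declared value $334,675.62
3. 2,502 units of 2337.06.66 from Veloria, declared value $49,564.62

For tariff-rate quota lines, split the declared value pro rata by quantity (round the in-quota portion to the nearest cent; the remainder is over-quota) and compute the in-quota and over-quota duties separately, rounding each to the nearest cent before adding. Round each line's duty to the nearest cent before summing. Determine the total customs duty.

Line 1 (4549.88.97, Galova, 2,860 units, $427,913.20):
Base rate for 4549.88.97 is $2.74/unit.
Additional duty on 4549.88.97 from Galova: +56.9% ad valorem. Applied ad valorem rate = 56.9%.
Duty = $427,913.20 × 56.9% + 2,860 × $2.74 = $251,319.01.
Line 2 (8706.20.84, Veloria, 4,041 kg, $334,675.62):
Code 8706.20.84 is under a tariff-rate quota (threshold 1,803 kg). In-quota: 1,803 kg at 3%; over-quota: 2,238 kg at 24%.
Pro-rata value split: in-quota = $334,675.62 × 1,803/4,041 = $149,324.46; over-quota = $334,675.62 − $149,324.46 = $185,351.16.
In-quota duty = $149,324.46 × 3% = $4,479.73. Over-quota duty = $185,351.16 × 24% = $44,484.28.
Line duty = $4,479.73 + $44,484.28 = $48,964.01.
Line 3 (2337.06.66, Veloria, 2,502 units, $49,564.62):
Base rate for 2337.06.66 is 11.5%.
Origin Veloria qualifies under the Bralia–Veloria agreement and 2337.06.66 is covered: preferential rate Free applies instead.
The additional-duty order on 2337.06.66 targets Galova, not Veloria; it does not apply.
Duty = $49,564.62 × 0% = $0.00.
Total = $251,319.01 + $48,964.01 + $0.00 = $300,283.02.

$300,283.02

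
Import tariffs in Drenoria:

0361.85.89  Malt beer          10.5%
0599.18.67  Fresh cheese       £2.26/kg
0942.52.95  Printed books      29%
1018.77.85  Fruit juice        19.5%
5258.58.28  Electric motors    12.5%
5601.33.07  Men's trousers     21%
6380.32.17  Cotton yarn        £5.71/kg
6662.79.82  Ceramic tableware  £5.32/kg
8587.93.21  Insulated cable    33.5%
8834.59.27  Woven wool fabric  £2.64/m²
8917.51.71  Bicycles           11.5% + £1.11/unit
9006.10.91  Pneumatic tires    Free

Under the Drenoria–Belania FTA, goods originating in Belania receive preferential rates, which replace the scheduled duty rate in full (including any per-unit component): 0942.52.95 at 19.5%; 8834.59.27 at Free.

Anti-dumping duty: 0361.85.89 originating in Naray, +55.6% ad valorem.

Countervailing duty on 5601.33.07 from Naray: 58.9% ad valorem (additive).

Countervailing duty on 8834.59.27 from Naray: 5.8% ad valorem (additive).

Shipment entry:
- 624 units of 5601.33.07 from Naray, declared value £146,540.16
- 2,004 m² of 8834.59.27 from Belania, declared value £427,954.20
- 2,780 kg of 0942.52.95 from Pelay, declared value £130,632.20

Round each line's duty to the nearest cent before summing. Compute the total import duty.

£154,968.93

Line 1 (5601.33.07, Naray, 624 units, £146,540.16):
Base rate for 5601.33.07 is 21%.
Additional duty on 5601.33.07 from Naray: +58.9%. Applied ad valorem rate: 21% + 58.9% = 79.9%.
Duty = £146,540.16 × 79.9% = £117,085.59.
Line 2 (8834.59.27, Belania, 2,004 m², £427,954.20):
Base rate for 8834.59.27 is £2.64/m².
Origin Belania qualifies under the Drenoria–Belania agreement and 8834.59.27 is covered: preferential rate Free applies instead.
The additional-duty order on 8834.59.27 targets Naray, not Belania; it does not apply.
Duty = £427,954.20 × 0% = £0.00.
Line 3 (0942.52.95, Pelay, 2,780 kg, £130,632.20):
Base rate for 0942.52.95 is 29%.
0942.52.95 has an FTA preferential rate, but origin Pelay is not Belania; base rate stands.
Duty = £130,632.20 × 29% = £37,883.34.
Total = £117,085.59 + £0.00 + £37,883.34 = £154,968.93.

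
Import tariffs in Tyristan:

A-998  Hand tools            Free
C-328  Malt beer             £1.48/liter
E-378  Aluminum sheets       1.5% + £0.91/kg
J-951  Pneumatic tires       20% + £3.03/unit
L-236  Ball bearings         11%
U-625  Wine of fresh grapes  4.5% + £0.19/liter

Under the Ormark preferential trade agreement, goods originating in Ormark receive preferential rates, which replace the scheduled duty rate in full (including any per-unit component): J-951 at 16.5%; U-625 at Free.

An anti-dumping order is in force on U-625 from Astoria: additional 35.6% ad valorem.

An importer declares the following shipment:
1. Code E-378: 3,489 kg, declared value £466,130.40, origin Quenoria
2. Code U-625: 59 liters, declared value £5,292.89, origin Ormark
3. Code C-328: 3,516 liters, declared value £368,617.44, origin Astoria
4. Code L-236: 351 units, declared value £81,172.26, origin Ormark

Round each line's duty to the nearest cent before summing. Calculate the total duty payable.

Line 1 (E-378, Quenoria, 3,489 kg, £466,130.40):
Base rate for E-378 is 1.5% + £0.91/kg.
Duty = £466,130.40 × 1.5% + 3,489 × £0.91 = £10,166.95.
Line 2 (U-625, Ormark, 59 liters, £5,292.89):
Base rate for U-625 is 4.5% + £0.19/liter.
Origin Ormark qualifies under the Tyristan–Ormark agreement and U-625 is covered: preferential rate Free applies instead.
The additional-duty order on U-625 targets Astoria, not Ormark; it does not apply.
Duty = £5,292.89 × 0% = £0.00.
Line 3 (C-328, Astoria, 3,516 liters, £368,617.44):
Base rate for C-328 is £1.48/liter.
Duty = 3,516 × £1.48 = £5,203.68.
Line 4 (L-236, Ormark, 351 units, £81,172.26):
Base rate for L-236 is 11%.
Origin Ormark is the FTA partner but L-236 is not on the preference list; base rate stands.
Duty = £81,172.26 × 11% = £8,928.95.
Total = £10,166.95 + £0.00 + £5,203.68 + £8,928.95 = £24,299.58.

£24,299.58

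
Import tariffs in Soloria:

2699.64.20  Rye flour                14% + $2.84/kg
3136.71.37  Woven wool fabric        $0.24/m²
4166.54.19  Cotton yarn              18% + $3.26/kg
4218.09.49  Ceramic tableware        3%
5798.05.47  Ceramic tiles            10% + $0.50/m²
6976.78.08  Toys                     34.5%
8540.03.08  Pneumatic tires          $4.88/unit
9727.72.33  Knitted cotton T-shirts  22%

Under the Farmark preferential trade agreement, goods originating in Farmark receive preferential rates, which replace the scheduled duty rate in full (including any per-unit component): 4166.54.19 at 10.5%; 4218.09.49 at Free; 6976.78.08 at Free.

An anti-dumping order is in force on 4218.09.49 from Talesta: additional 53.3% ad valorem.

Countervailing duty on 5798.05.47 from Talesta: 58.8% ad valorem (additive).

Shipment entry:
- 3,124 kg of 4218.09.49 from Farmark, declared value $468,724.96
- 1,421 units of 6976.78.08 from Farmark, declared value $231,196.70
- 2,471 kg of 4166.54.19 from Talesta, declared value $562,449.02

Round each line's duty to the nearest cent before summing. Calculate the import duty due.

$109,296.28

Line 1 (4218.09.49, Farmark, 3,124 kg, $468,724.96):
Base rate for 4218.09.49 is 3%.
Origin Farmark qualifies under the Soloria–Farmark agreement and 4218.09.49 is covered: preferential rate Free applies instead.
The additional-duty order on 4218.09.49 targets Talesta, not Farmark; it does not apply.
Duty = $468,724.96 × 0% = $0.00.
Line 2 (6976.78.08, Farmark, 1,421 units, $231,196.70):
Base rate for 6976.78.08 is 34.5%.
Origin Farmark qualifies under the Soloria–Farmark agreement and 6976.78.08 is covered: preferential rate Free applies instead.
Duty = $231,196.70 × 0% = $0.00.
Line 3 (4166.54.19, Talesta, 2,471 kg, $562,449.02):
Base rate for 4166.54.19 is 18% + $3.26/kg.
4166.54.19 has an FTA preferential rate, but origin Talesta is not Farmark; base rate stands.
Duty = $562,449.02 × 18% + 2,471 × $3.26 = $109,296.28.
Total = $0.00 + $0.00 + $109,296.28 = $109,296.28.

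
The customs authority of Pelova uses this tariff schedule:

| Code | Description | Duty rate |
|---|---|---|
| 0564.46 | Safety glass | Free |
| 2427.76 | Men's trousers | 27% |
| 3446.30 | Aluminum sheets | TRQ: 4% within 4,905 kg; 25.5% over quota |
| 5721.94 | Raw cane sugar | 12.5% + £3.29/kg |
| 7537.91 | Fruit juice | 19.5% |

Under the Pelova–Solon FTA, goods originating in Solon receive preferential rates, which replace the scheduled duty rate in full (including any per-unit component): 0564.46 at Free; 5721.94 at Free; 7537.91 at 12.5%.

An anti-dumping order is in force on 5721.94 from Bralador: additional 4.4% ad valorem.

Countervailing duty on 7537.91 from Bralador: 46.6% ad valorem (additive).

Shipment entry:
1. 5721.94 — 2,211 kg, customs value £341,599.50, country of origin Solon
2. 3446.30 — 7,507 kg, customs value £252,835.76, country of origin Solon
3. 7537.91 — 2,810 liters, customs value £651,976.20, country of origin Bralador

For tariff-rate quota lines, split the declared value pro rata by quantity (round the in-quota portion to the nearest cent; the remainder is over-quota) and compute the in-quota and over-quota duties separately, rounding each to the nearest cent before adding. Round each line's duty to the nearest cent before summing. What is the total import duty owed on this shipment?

Line 1 (5721.94, Solon, 2,211 kg, £341,599.50):
Base rate for 5721.94 is 12.5% + £3.29/kg.
Origin Solon qualifies under the Pelova–Solon agreement and 5721.94 is covered: preferential rate Free applies instead.
The additional-duty order on 5721.94 targets Bralador, not Solon; it does not apply.
Duty = £341,599.50 × 0% = £0.00.
Line 2 (3446.30, Solon, 7,507 kg, £252,835.76):
Code 3446.30 is under a tariff-rate quota (threshold 4,905 kg). In-quota: 4,905 kg at 4%; over-quota: 2,602 kg at 25.5%.
Pro-rata value split: in-quota = £252,835.76 × 4,905/7,507 = £165,200.40; over-quota = £252,835.76 − £165,200.40 = £87,635.36.
In-quota duty = £165,200.40 × 4% = £6,608.02. Over-quota duty = £87,635.36 × 25.5% = £22,347.02.
Line duty = £6,608.02 + £22,347.02 = £28,955.04.
Line 3 (7537.91, Bralador, 2,810 liters, £651,976.20):
Base rate for 7537.91 is 19.5%.
7537.91 has an FTA preferential rate, but origin Bralador is not Solon; base rate stands.
Additional duty on 7537.91 from Bralador: +46.6%. Applied ad valorem rate: 19.5% + 46.6% = 66.1%.
Duty = £651,976.20 × 66.1% = £430,956.27.
Total = £0.00 + £28,955.04 + £430,956.27 = £459,911.31.

£459,911.31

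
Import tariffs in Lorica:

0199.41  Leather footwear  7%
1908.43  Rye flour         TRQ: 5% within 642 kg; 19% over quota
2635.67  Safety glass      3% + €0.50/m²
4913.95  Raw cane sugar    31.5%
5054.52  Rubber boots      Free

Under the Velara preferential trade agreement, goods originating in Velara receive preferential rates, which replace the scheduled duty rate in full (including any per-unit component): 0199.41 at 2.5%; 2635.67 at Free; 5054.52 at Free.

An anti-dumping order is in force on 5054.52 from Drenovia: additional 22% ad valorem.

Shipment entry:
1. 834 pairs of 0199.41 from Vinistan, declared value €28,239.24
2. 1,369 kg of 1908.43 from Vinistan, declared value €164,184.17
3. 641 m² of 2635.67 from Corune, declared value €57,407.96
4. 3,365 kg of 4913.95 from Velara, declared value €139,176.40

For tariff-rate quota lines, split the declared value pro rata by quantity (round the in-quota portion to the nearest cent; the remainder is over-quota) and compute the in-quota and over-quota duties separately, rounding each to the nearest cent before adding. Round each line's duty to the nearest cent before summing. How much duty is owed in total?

Line 1 (0199.41, Vinistan, 834 pairs, €28,239.24):
Base rate for 0199.41 is 7%.
0199.41 has an FTA preferential rate, but origin Vinistan is not Velara; base rate stands.
Duty = €28,239.24 × 7% = €1,976.75.
Line 2 (1908.43, Vinistan, 1,369 kg, €164,184.17):
Code 1908.43 is under a tariff-rate quota (threshold 642 kg). In-quota: 642 kg at 5%; over-quota: 727 kg at 19%.
Pro-rata value split: in-quota = €164,184.17 × 642/1,369 = €76,995.06; over-quota = €164,184.17 − €76,995.06 = €87,189.11.
In-quota duty = €76,995.06 × 5% = €3,849.75. Over-quota duty = €87,189.11 × 19% = €16,565.93.
Line duty = €3,849.75 + €16,565.93 = €20,415.68.
Line 3 (2635.67, Corune, 641 m², €57,407.96):
Base rate for 2635.67 is 3% + €0.50/m².
2635.67 has an FTA preferential rate, but origin Corune is not Velara; base rate stands.
Duty = €57,407.96 × 3% + 641 × €0.50 = €2,042.74.
Line 4 (4913.95, Velara, 3,365 kg, €139,176.40):
Base rate for 4913.95 is 31.5%.
Origin Velara is the FTA partner but 4913.95 is not on the preference list; base rate stands.
Duty = €139,176.40 × 31.5% = €43,840.57.
Total = €1,976.75 + €20,415.68 + €2,042.74 + €43,840.57 = €68,275.74.

€68,275.74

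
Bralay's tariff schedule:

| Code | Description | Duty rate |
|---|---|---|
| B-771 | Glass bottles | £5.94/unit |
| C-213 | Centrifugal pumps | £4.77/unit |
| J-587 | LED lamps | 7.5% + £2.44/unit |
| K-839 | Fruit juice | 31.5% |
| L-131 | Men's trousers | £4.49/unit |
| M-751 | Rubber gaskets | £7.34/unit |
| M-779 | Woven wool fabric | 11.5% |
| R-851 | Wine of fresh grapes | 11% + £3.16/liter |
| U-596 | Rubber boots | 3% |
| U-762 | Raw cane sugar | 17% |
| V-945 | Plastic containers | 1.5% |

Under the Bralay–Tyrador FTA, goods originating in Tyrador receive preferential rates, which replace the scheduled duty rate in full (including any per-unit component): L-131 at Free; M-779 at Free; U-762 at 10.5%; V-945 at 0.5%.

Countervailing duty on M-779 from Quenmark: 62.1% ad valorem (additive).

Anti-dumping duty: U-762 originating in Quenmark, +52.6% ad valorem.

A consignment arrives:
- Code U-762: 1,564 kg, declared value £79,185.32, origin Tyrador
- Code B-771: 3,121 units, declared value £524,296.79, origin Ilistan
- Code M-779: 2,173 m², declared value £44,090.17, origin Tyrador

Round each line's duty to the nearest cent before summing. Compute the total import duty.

£26,853.20

Line 1 (U-762, Tyrador, 1,564 kg, £79,185.32):
Base rate for U-762 is 17%.
Origin Tyrador qualifies under the Bralay–Tyrador agreement and U-762 is covered: preferential rate 10.5% applies instead.
The additional-duty order on U-762 targets Quenmark, not Tyrador; it does not apply.
Duty = £79,185.32 × 10.5% = £8,314.46.
Line 2 (B-771, Ilistan, 3,121 units, £524,296.79):
Base rate for B-771 is £5.94/unit.
Duty = 3,121 × £5.94 = £18,538.74.
Line 3 (M-779, Tyrador, 2,173 m², £44,090.17):
Base rate for M-779 is 11.5%.
Origin Tyrador qualifies under the Bralay–Tyrador agreement and M-779 is covered: preferential rate Free applies instead.
The additional-duty order on M-779 targets Quenmark, not Tyrador; it does not apply.
Duty = £44,090.17 × 0% = £0.00.
Total = £8,314.46 + £18,538.74 + £0.00 = £26,853.20.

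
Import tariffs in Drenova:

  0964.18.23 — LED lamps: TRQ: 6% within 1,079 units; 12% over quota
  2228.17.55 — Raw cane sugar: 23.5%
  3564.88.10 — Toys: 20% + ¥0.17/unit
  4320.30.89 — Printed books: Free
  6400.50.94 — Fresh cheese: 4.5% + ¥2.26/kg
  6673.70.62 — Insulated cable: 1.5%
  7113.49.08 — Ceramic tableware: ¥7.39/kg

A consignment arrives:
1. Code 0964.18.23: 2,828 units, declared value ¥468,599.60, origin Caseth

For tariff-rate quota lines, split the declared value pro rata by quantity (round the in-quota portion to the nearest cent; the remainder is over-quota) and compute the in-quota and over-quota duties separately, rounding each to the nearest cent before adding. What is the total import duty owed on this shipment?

Line 1 (0964.18.23, Caseth, 2,828 units, ¥468,599.60):
Code 0964.18.23 is under a tariff-rate quota (threshold 1,079 units). In-quota: 1,079 units at 6%; over-quota: 1,749 units at 12%.
Pro-rata value split: in-quota = ¥468,599.60 × 1,079/2,828 = ¥178,790.30; over-quota = ¥468,599.60 − ¥178,790.30 = ¥289,809.30.
In-quota duty = ¥178,790.30 × 6% = ¥10,727.42. Over-quota duty = ¥289,809.30 × 12% = ¥34,777.12.
Line duty = ¥10,727.42 + ¥34,777.12 = ¥45,504.54.

¥45,504.54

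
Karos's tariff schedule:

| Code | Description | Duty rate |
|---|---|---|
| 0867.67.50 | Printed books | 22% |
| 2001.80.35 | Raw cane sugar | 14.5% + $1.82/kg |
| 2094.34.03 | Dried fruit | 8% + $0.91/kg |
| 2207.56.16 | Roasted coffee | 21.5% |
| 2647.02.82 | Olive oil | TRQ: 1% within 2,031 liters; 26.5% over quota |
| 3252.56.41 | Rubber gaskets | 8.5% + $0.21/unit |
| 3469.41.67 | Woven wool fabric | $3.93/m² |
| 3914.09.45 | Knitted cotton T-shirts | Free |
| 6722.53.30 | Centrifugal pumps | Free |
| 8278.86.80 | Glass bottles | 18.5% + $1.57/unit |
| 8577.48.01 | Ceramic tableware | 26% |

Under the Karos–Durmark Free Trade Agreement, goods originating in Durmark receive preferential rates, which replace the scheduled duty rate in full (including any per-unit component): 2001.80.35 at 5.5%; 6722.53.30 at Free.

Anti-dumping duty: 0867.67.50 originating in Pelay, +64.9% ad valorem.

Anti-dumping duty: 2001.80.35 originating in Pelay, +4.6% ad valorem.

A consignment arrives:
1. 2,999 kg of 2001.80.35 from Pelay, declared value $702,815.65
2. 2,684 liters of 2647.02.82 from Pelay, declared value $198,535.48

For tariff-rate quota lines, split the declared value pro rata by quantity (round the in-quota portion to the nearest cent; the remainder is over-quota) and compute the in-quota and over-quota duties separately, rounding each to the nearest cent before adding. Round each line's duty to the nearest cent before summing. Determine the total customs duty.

Line 1 (2001.80.35, Pelay, 2,999 kg, $702,815.65):
Base rate for 2001.80.35 is 14.5% + $1.82/kg.
2001.80.35 has an FTA preferential rate, but origin Pelay is not Durmark; base rate stands.
Additional duty on 2001.80.35 from Pelay: +4.6%. Applied ad valorem rate: 14.5% + 4.6% = 19.1%.
Duty = $702,815.65 × 19.1% + 2,999 × $1.82 = $139,695.97.
Line 2 (2647.02.82, Pelay, 2,684 liters, $198,535.48):
Code 2647.02.82 is under a tariff-rate quota (threshold 2,031 liters). In-quota: 2,031 liters at 1%; over-quota: 653 liters at 26.5%.
Pro-rata value split: in-quota = $198,535.48 × 2,031/2,684 = $150,233.07; over-quota = $198,535.48 − $150,233.07 = $48,302.41.
In-quota duty = $150,233.07 × 1% = $1,502.33. Over-quota duty = $48,302.41 × 26.5% = $12,800.14.
Line duty = $1,502.33 + $12,800.14 = $14,302.47.
Total = $139,695.97 + $14,302.47 = $153,998.44.

$153,998.44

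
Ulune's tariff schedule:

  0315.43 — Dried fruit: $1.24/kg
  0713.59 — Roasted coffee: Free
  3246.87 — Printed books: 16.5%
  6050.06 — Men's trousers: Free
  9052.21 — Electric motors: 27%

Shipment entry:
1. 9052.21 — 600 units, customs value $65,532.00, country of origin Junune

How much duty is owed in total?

$17,693.64

Line 1 (9052.21, Junune, 600 units, $65,532.00):
Base rate for 9052.21 is 27%.
Duty = $65,532.00 × 27% = $17,693.64.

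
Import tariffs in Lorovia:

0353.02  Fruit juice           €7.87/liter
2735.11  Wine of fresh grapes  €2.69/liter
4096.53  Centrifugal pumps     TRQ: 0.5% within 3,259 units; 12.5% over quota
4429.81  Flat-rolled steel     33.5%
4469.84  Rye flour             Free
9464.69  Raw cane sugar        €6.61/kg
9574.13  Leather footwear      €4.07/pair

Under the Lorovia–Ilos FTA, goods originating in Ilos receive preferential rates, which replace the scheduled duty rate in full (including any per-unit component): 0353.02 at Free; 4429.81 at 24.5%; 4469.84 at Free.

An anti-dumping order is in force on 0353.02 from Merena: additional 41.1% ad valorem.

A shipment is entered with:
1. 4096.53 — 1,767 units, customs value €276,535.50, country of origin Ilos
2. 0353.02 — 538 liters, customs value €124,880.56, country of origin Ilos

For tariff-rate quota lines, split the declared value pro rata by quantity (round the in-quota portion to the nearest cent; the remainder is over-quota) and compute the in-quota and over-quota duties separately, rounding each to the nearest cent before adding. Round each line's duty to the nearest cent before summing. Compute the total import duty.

Line 1 (4096.53, Ilos, 1,767 units, €276,535.50):
Code 4096.53 is under a tariff-rate quota (threshold 3,259 units). Quantity 1,767 units is within the quota, so the in-quota rate 0.5% applies to the full value.
Duty = €276,535.50 × 0.5% = €1,382.68.
Line 2 (0353.02, Ilos, 538 liters, €124,880.56):
Base rate for 0353.02 is €7.87/liter.
Origin Ilos qualifies under the Lorovia–Ilos agreement and 0353.02 is covered: preferential rate Free applies instead.
The additional-duty order on 0353.02 targets Merena, not Ilos; it does not apply.
Duty = €124,880.56 × 0% = €0.00.
Total = €1,382.68 + €0.00 = €1,382.68.

€1,382.68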